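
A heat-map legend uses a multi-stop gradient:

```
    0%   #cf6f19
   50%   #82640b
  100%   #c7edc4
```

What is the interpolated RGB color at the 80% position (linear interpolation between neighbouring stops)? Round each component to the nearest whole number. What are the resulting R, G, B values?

(171, 182, 122)

80% lies between the 50% and 100% stops, so the local fraction is t = (80 − 50)/(100 − 50) = 30/50 ≈ 0.6.
#82640b → (130, 100, 11); #c7edc4 → (199, 237, 196).
R = 130 + 0.6 × (199 − 130) = 171.4 → 171
G = 100 + 0.6 × (237 − 100) = 182.2 → 182
B = 11 + 0.6 × (196 − 11) = 122 → 122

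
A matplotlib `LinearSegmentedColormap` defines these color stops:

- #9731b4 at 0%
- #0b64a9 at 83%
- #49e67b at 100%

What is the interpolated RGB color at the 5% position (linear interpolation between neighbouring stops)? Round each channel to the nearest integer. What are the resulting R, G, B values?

(143, 52, 179)

5% lies between the 0% and 83% stops, so the local fraction is t = (5 − 0)/(83 − 0) = 5/83 ≈ 0.0602.
#9731b4 → (151, 49, 180); #0b64a9 → (11, 100, 169).
R = 151 + 0.0602 × (11 − 151) = 142.572 → 143
G = 49 + 0.0602 × (100 − 49) = 52.07 → 52
B = 180 + 0.0602 × (169 − 180) = 179.338 → 179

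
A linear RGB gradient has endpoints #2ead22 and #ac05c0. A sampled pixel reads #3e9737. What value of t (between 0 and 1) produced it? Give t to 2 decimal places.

Invert the lerp on the G channel (largest span, 168): t = (151 − 173) / (5 − 173) = -22/-168 = 0.13095.
Check on R: (62 − 46)/(172 − 46) = 0.127 ✓

0.13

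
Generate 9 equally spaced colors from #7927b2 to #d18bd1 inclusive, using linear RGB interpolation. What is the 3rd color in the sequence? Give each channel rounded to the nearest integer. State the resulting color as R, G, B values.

(143, 64, 186)

With 9 swatches and endpoints inclusive, swatch 3 sits at t = (3 − 1)/(9 − 1) = 2/8 ≈ 0.25.
#7927b2 → (121, 39, 178); #d18bd1 → (209, 139, 209).
R = 121 + 0.25 × (209 − 121) = 143 → 143
G = 39 + 0.25 × (139 − 39) = 64 → 64
B = 178 + 0.25 × (209 − 178) = 185.75 → 186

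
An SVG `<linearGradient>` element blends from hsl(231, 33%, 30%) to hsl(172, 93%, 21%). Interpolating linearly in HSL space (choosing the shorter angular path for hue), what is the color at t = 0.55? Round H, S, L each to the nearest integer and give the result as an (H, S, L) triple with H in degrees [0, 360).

Hue arc: Δh = 172 − 231 = -59° (|Δh| ≤ 180, already the shorter path).
H = 231 + 0.55 × (-59) = 198.55 → 199°
S = 33 + 0.55 × (93 − 33) = 66 → 66%
L = 30 + 0.55 × (21 − 30) = 25.05 → 25%

(199, 66, 25)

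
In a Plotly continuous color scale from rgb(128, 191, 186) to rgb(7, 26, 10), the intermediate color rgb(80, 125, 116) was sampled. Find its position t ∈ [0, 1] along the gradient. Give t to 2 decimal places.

Invert the lerp on the B channel (largest span, 176): t = (116 − 186) / (10 − 186) = -70/-176 = 0.39773.
Check on R: (80 − 128)/(7 − 128) = 0.3967 ✓

0.40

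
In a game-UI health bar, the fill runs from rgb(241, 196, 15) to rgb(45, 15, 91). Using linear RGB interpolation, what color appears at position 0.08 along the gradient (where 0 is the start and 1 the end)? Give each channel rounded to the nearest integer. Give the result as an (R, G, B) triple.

R = 241 + 0.08 × (45 − 241) = 241 + 0.08 × -196 = 225.32 → 225
G = 196 + 0.08 × (15 − 196) = 196 + 0.08 × -181 = 181.52 → 182
B = 15 + 0.08 × (91 − 15) = 15 + 0.08 × 76 = 21.08 → 21
So the blended color is (225, 182, 21), about #e1b615.

(225, 182, 21)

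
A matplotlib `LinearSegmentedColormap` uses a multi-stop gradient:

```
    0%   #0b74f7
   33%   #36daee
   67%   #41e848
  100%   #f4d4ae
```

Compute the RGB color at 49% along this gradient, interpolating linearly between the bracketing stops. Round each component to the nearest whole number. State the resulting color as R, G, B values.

(59, 225, 160)

49% lies between the 33% and 67% stops, so the local fraction is t = (49 − 33)/(67 − 33) = 16/34 ≈ 0.4706.
#36daee → (54, 218, 238); #41e848 → (65, 232, 72).
R = 54 + 0.4706 × (65 − 54) = 59.177 → 59
G = 218 + 0.4706 × (232 − 218) = 224.588 → 225
B = 238 + 0.4706 × (72 − 238) = 159.88 → 160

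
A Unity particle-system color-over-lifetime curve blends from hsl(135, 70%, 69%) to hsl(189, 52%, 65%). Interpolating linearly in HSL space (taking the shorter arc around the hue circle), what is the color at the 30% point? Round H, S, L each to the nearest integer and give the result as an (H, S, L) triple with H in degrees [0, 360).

(151, 65, 68)

Hue arc: Δh = 189 − 135 = 54° (|Δh| ≤ 180, already the shorter path).
H = 135 + 0.3 × (54) = 151.2 → 151°
S = 70 + 0.3 × (52 − 70) = 64.6 → 65%
L = 69 + 0.3 × (65 − 69) = 67.8 → 68%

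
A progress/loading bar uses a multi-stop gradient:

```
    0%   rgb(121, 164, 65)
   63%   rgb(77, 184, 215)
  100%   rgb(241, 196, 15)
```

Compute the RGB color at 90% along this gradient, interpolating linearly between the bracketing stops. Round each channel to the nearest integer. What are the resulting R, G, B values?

90% lies between the 63% and 100% stops, so the local fraction is t = (90 − 63)/(100 − 63) = 27/37 ≈ 0.7297.
R = 77 + 0.7297 × (241 − 77) = 196.671 → 197
G = 184 + 0.7297 × (196 − 184) = 192.756 → 193
B = 215 + 0.7297 × (15 − 215) = 69.06 → 69

(197, 193, 69)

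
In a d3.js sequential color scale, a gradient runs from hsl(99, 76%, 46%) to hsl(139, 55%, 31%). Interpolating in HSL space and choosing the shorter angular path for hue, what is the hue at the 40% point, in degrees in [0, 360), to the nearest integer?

115

Hue arc: Δh = 139 − 99 = 40° (|Δh| ≤ 180, already the shorter path).
H = 99 + 0.4 × (40) = 115 → 115°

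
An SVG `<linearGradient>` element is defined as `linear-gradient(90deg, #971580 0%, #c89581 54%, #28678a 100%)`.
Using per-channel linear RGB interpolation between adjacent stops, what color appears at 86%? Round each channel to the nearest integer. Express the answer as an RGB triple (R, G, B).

(89, 117, 135)

86% lies between the 54% and 100% stops, so the local fraction is t = (86 − 54)/(100 − 54) = 32/46 ≈ 0.6957.
#c89581 → (200, 149, 129); #28678a → (40, 103, 138).
R = 200 + 0.6957 × (40 − 200) = 88.688 → 89
G = 149 + 0.6957 × (103 − 149) = 116.998 → 117
B = 129 + 0.6957 × (138 − 129) = 135.261 → 135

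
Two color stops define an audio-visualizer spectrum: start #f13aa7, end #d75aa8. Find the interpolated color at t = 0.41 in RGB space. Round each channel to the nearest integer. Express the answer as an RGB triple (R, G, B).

#f13aa7 → (241, 58, 167); #d75aa8 → (215, 90, 168).
R = 241 + 0.41 × (215 − 241) = 241 + 0.41 × -26 = 230.34 → 230
G = 58 + 0.41 × (90 − 58) = 58 + 0.41 × 32 = 71.12 → 71
B = 167 + 0.41 × (168 − 167) = 167 + 0.41 × 1 = 167.41 → 167

(230, 71, 167)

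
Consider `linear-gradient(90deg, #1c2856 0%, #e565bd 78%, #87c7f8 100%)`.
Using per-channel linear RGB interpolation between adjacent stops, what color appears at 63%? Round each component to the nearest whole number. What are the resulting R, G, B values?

(190, 89, 169)

63% lies between the 0% and 78% stops, so the local fraction is t = (63 − 0)/(78 − 0) = 63/78 ≈ 0.8077.
#1c2856 → (28, 40, 86); #e565bd → (229, 101, 189).
R = 28 + 0.8077 × (229 − 28) = 190.348 → 190
G = 40 + 0.8077 × (101 − 40) = 89.27 → 89
B = 86 + 0.8077 × (189 − 86) = 169.193 → 169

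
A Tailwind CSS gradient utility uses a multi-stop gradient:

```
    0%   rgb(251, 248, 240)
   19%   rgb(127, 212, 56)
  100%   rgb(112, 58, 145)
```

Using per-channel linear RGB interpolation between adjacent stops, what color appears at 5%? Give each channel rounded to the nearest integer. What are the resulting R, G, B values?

(218, 239, 192)

5% lies between the 0% and 19% stops, so the local fraction is t = (5 − 0)/(19 − 0) = 5/19 ≈ 0.2632.
R = 251 + 0.2632 × (127 − 251) = 218.363 → 218
G = 248 + 0.2632 × (212 − 248) = 238.525 → 239
B = 240 + 0.2632 × (56 − 240) = 191.571 → 192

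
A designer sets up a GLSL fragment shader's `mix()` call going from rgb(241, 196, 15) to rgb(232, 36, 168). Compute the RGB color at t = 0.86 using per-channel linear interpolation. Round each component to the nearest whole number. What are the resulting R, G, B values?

(233, 58, 147)

R = 241 + 0.86 × (232 − 241) = 241 + 0.86 × -9 = 233.26 → 233
G = 196 + 0.86 × (36 − 196) = 196 + 0.86 × -160 = 58.4 → 58
B = 15 + 0.86 × (168 − 15) = 15 + 0.86 × 153 = 146.58 → 147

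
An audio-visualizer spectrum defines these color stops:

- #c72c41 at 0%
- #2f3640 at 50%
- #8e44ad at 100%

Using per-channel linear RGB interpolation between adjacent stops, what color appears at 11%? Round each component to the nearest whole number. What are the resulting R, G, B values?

(166, 46, 65)

11% lies between the 0% and 50% stops, so the local fraction is t = (11 − 0)/(50 − 0) = 11/50 ≈ 0.22.
#c72c41 → (199, 44, 65); #2f3640 → (47, 54, 64).
R = 199 + 0.22 × (47 − 199) = 165.56 → 166
G = 44 + 0.22 × (54 − 44) = 46.2 → 46
B = 65 + 0.22 × (64 − 65) = 64.78 → 65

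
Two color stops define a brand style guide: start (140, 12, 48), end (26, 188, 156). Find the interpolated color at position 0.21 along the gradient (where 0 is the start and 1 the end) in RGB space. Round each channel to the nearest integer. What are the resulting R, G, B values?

R = 140 + 0.21 × (26 − 140) = 140 + 0.21 × -114 = 116.06 → 116
G = 12 + 0.21 × (188 − 12) = 12 + 0.21 × 176 = 48.96 → 49
B = 48 + 0.21 × (156 − 48) = 48 + 0.21 × 108 = 70.68 → 71

(116, 49, 71)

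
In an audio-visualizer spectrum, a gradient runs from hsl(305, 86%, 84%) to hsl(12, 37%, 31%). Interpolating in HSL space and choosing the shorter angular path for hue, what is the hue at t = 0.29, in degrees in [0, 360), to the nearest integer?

324

Hue: 12 − 305 = -293°, but |-293| > 180 so the shorter arc goes the other way: Δh = -293 + 360 = 67°.
H = 305 + 0.29 × (67) = 324.43 → 324°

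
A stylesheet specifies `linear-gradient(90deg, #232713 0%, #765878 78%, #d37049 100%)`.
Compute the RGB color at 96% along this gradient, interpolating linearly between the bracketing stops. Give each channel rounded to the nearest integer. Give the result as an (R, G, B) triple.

(194, 108, 82)

96% lies between the 78% and 100% stops, so the local fraction is t = (96 − 78)/(100 − 78) = 18/22 ≈ 0.8182.
#765878 → (118, 88, 120); #d37049 → (211, 112, 73).
R = 118 + 0.8182 × (211 − 118) = 194.093 → 194
G = 88 + 0.8182 × (112 − 88) = 107.637 → 108
B = 120 + 0.8182 × (73 − 120) = 81.545 → 82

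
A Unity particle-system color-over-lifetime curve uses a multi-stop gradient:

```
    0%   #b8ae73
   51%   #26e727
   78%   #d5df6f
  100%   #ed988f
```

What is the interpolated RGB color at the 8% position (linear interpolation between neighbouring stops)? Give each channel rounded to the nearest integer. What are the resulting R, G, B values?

8% lies between the 0% and 51% stops, so the local fraction is t = (8 − 0)/(51 − 0) = 8/51 ≈ 0.1569.
#b8ae73 → (184, 174, 115); #26e727 → (38, 231, 39).
R = 184 + 0.1569 × (38 − 184) = 161.093 → 161
G = 174 + 0.1569 × (231 − 174) = 182.943 → 183
B = 115 + 0.1569 × (39 − 115) = 103.076 → 103

(161, 183, 103)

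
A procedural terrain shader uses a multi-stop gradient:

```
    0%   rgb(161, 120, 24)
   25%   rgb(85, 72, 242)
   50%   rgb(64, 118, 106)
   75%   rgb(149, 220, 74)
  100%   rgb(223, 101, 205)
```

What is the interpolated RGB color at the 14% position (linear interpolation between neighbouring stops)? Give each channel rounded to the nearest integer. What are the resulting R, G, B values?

(118, 93, 146)

14% lies between the 0% and 25% stops, so the local fraction is t = (14 − 0)/(25 − 0) = 14/25 ≈ 0.56.
R = 161 + 0.56 × (85 − 161) = 118.44 → 118
G = 120 + 0.56 × (72 − 120) = 93.12 → 93
B = 24 + 0.56 × (242 − 24) = 146.08 → 146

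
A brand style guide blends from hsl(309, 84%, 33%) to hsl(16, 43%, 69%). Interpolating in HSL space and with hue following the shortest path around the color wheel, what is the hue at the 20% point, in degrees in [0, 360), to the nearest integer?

322

Hue: 16 − 309 = -293°, but |-293| > 180 so the shorter arc goes the other way: Δh = -293 + 360 = 67°.
H = 309 + 0.2 × (67) = 322.4 → 322°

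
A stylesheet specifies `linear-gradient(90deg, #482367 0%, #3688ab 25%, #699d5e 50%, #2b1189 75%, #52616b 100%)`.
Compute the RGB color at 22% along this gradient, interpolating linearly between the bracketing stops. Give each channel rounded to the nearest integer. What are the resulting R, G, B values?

(56, 124, 163)

22% lies between the 0% and 25% stops, so the local fraction is t = (22 − 0)/(25 − 0) = 22/25 ≈ 0.88.
#482367 → (72, 35, 103); #3688ab → (54, 136, 171).
R = 72 + 0.88 × (54 − 72) = 56.16 → 56
G = 35 + 0.88 × (136 − 35) = 123.88 → 124
B = 103 + 0.88 × (171 − 103) = 162.84 → 163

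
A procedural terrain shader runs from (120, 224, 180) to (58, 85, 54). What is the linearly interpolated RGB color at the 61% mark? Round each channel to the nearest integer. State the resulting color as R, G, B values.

(82, 139, 103)

61% corresponds to t = 0.61.
R = 120 + 0.61 × (58 − 120) = 120 + 0.61 × -62 = 82.18 → 82
G = 224 + 0.61 × (85 − 224) = 224 + 0.61 × -139 = 139.21 → 139
B = 180 + 0.61 × (54 − 180) = 180 + 0.61 × -126 = 103.14 → 103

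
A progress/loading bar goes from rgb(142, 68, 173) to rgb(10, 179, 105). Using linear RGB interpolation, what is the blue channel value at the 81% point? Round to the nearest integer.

118

B = 173 + 0.81 × (105 − 173) = 117.92 → 118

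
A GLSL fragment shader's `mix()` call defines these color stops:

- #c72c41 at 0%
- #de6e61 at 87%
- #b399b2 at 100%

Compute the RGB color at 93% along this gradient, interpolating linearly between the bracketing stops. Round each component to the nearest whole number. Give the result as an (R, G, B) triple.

93% lies between the 87% and 100% stops, so the local fraction is t = (93 − 87)/(100 − 87) = 6/13 ≈ 0.4615.
#de6e61 → (222, 110, 97); #b399b2 → (179, 153, 178).
R = 222 + 0.4615 × (179 − 222) = 202.155 → 202
G = 110 + 0.4615 × (153 − 110) = 129.845 → 130
B = 97 + 0.4615 × (178 − 97) = 134.382 → 134

(202, 130, 134)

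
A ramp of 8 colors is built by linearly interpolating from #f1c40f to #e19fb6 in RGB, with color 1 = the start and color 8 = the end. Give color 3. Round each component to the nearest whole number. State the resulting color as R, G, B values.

With 8 swatches and endpoints inclusive, swatch 3 sits at t = (3 − 1)/(8 − 1) = 2/7 ≈ 0.2857.
#f1c40f → (241, 196, 15); #e19fb6 → (225, 159, 182).
R = 241 + 0.2857 × (225 − 241) = 236.429 → 236
G = 196 + 0.2857 × (159 − 196) = 185.429 → 185
B = 15 + 0.2857 × (182 − 15) = 62.712 → 63

(236, 185, 63)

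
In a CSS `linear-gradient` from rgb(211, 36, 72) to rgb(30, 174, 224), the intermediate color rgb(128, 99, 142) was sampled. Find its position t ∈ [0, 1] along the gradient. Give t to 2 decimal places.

Invert the lerp on the R channel (largest span, 181): t = (128 − 211) / (30 − 211) = -83/-181 = 0.45856.
Check on G: (99 − 36)/(174 − 36) = 0.4565 ✓

0.46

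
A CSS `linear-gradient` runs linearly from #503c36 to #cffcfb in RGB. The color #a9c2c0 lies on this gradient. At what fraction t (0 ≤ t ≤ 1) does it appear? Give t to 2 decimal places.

Invert the lerp on the B channel (largest span, 197): t = (192 − 54) / (251 − 54) = 138/197 = 0.70051.
Check on R: (169 − 80)/(207 − 80) = 0.7008 ✓

0.70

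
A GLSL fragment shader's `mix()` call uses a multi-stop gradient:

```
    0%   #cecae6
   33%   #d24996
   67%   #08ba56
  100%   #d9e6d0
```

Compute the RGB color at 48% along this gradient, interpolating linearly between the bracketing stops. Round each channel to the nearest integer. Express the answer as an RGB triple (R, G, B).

(121, 123, 122)

48% lies between the 33% and 67% stops, so the local fraction is t = (48 − 33)/(67 − 33) = 15/34 ≈ 0.4412.
#d24996 → (210, 73, 150); #08ba56 → (8, 186, 86).
R = 210 + 0.4412 × (8 − 210) = 120.878 → 121
G = 73 + 0.4412 × (186 − 73) = 122.856 → 123
B = 150 + 0.4412 × (86 − 150) = 121.763 → 122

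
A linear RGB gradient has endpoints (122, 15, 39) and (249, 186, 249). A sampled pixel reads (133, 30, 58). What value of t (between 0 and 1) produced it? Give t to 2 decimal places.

0.09

Invert the lerp on the B channel (largest span, 210): t = (58 − 39) / (249 − 39) = 19/210 = 0.090476.
Check on R: (133 − 122)/(249 − 122) = 0.08661 ✓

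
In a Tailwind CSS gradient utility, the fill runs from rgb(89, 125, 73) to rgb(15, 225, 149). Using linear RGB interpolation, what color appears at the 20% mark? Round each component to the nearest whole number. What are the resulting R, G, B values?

(74, 145, 88)

20% corresponds to t = 0.2.
R = 89 + 0.2 × (15 − 89) = 89 + 0.2 × -74 = 74.2 → 74
G = 125 + 0.2 × (225 − 125) = 125 + 0.2 × 100 = 145 → 145
B = 73 + 0.2 × (149 − 73) = 73 + 0.2 × 76 = 88.2 → 88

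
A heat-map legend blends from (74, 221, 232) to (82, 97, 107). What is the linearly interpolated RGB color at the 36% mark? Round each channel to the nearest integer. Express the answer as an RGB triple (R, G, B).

36% corresponds to t = 0.36.
R = 74 + 0.36 × (82 − 74) = 74 + 0.36 × 8 = 76.88 → 77
G = 221 + 0.36 × (97 − 221) = 221 + 0.36 × -124 = 176.36 → 176
B = 232 + 0.36 × (107 − 232) = 232 + 0.36 × -125 = 187 → 187

(77, 176, 187)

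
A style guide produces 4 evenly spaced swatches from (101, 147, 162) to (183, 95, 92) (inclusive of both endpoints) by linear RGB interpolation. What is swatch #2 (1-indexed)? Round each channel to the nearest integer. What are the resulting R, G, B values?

With 4 swatches and endpoints inclusive, swatch 2 sits at t = (2 − 1)/(4 − 1) = 1/3 ≈ 0.3333.
R = 101 + 0.3333 × (183 − 101) = 128.331 → 128
G = 147 + 0.3333 × (95 − 147) = 129.668 → 130
B = 162 + 0.3333 × (92 − 162) = 138.669 → 139

(128, 130, 139)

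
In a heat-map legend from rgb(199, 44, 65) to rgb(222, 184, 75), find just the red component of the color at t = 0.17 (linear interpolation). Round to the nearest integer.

203

R = 199 + 0.17 × (222 − 199) = 202.91 → 203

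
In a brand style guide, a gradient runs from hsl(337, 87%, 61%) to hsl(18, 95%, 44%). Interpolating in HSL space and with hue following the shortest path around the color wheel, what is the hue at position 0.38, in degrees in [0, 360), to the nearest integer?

Hue: 18 − 337 = -319°, but |-319| > 180 so the shorter arc goes the other way: Δh = -319 + 360 = 41°.
H = 337 + 0.38 × (41) = 352.58 → 353°

353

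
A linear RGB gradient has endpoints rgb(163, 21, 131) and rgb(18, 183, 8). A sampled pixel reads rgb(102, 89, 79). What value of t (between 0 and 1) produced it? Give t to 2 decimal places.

Invert the lerp on the G channel (largest span, 162): t = (89 − 21) / (183 − 21) = 68/162 = 0.41975.
Check on R: (102 − 163)/(18 − 163) = 0.4207 ✓

0.42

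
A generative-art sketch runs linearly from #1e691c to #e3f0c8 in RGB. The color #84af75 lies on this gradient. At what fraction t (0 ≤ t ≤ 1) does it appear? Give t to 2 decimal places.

Invert the lerp on the R channel (largest span, 197): t = (132 − 30) / (227 − 30) = 102/197 = 0.51777.
Check on G: (175 − 105)/(240 − 105) = 0.5185 ✓

0.52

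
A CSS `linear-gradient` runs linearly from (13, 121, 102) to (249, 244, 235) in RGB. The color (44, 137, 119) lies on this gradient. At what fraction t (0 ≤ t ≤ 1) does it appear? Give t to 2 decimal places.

0.13

Invert the lerp on the R channel (largest span, 236): t = (44 − 13) / (249 − 13) = 31/236 = 0.13136.
Check on G: (137 − 121)/(244 − 121) = 0.1301 ✓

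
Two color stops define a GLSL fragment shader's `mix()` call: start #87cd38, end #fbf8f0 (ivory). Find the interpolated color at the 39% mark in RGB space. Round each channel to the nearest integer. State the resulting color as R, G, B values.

(180, 222, 128)

#87cd38 → (135, 205, 56); #fbf8f0 → (251, 248, 240).
39% corresponds to t = 0.39.
R = 135 + 0.39 × (251 − 135) = 135 + 0.39 × 116 = 180.24 → 180
G = 205 + 0.39 × (248 − 205) = 205 + 0.39 × 43 = 221.77 → 222
B = 56 + 0.39 × (240 − 56) = 56 + 0.39 × 184 = 127.76 → 128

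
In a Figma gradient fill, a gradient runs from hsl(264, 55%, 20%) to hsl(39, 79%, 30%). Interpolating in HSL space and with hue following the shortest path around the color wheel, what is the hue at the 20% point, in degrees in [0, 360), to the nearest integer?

Hue: 39 − 264 = -225°, but |-225| > 180 so the shorter arc goes the other way: Δh = -225 + 360 = 135°.
H = 264 + 0.2 × (135) = 291 → 291°

291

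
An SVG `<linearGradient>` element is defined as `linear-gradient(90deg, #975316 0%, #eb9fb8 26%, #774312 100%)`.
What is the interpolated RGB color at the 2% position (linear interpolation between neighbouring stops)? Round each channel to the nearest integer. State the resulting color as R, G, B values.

(157, 89, 34)

2% lies between the 0% and 26% stops, so the local fraction is t = (2 − 0)/(26 − 0) = 2/26 ≈ 0.0769.
#975316 → (151, 83, 22); #eb9fb8 → (235, 159, 184).
R = 151 + 0.0769 × (235 − 151) = 157.46 → 157
G = 83 + 0.0769 × (159 − 83) = 88.844 → 89
B = 22 + 0.0769 × (184 − 22) = 34.458 → 34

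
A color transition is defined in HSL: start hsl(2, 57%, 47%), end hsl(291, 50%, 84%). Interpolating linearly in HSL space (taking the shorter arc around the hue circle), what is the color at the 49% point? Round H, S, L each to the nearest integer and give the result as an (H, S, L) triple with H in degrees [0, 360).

(327, 54, 65)

Hue: 291 − 2 = 289°, but |289| > 180 so the shorter arc goes the other way: Δh = 289 − 360 = -71°.
H = 2 + 0.49 × (-71) = -32.79 → -33 → -33 mod 360 = 327°
S = 57 + 0.49 × (50 − 57) = 53.57 → 54%
L = 47 + 0.49 × (84 − 47) = 65.13 → 65%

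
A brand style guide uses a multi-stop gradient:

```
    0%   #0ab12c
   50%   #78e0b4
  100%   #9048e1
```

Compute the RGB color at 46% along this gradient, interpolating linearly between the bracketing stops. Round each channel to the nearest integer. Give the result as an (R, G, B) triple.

46% lies between the 0% and 50% stops, so the local fraction is t = (46 − 0)/(50 − 0) = 46/50 ≈ 0.92.
#0ab12c → (10, 177, 44); #78e0b4 → (120, 224, 180).
R = 10 + 0.92 × (120 − 10) = 111.2 → 111
G = 177 + 0.92 × (224 − 177) = 220.24 → 220
B = 44 + 0.92 × (180 − 44) = 169.12 → 169

(111, 220, 169)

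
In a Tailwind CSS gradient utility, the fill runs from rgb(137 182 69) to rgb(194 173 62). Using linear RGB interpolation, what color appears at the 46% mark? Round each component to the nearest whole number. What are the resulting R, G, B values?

(163, 178, 66)

46% corresponds to t = 0.46.
R = 137 + 0.46 × (194 − 137) = 137 + 0.46 × 57 = 163.22 → 163
G = 182 + 0.46 × (173 − 182) = 182 + 0.46 × -9 = 177.86 → 178
B = 69 + 0.46 × (62 − 69) = 69 + 0.46 × -7 = 65.78 → 66
So the blended color is (163, 178, 66), about #a3b242.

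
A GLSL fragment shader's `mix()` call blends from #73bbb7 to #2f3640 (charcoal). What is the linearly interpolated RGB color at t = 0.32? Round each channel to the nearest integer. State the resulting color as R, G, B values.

#73bbb7 → (115, 187, 183); #2f3640 → (47, 54, 64).
R = 115 + 0.32 × (47 − 115) = 115 + 0.32 × -68 = 93.24 → 93
G = 187 + 0.32 × (54 − 187) = 187 + 0.32 × -133 = 144.44 → 144
B = 183 + 0.32 × (64 − 183) = 183 + 0.32 × -119 = 144.92 → 145
So the blended color is (93, 144, 145), about #5d9091.

(93, 144, 145)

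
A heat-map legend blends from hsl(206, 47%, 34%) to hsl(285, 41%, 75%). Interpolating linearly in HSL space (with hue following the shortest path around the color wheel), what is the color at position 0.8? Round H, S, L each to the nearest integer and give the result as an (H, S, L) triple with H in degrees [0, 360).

Hue arc: Δh = 285 − 206 = 79° (|Δh| ≤ 180, already the shorter path).
H = 206 + 0.8 × (79) = 269.2 → 269°
S = 47 + 0.8 × (41 − 47) = 42.2 → 42%
L = 34 + 0.8 × (75 − 34) = 66.8 → 67%

(269, 42, 67)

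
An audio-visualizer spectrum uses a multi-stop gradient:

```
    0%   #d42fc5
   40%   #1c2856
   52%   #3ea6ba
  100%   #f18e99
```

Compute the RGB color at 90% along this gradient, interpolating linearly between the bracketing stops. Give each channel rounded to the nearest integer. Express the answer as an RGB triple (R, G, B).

(204, 147, 160)

90% lies between the 52% and 100% stops, so the local fraction is t = (90 − 52)/(100 − 52) = 38/48 ≈ 0.7917.
#3ea6ba → (62, 166, 186); #f18e99 → (241, 142, 153).
R = 62 + 0.7917 × (241 − 62) = 203.714 → 204
G = 166 + 0.7917 × (142 − 166) = 146.999 → 147
B = 186 + 0.7917 × (153 − 186) = 159.874 → 160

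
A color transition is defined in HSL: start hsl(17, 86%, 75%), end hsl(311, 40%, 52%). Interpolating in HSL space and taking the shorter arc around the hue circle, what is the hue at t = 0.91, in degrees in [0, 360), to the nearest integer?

317

Hue: 311 − 17 = 294°, but |294| > 180 so the shorter arc goes the other way: Δh = 294 − 360 = -66°.
H = 17 + 0.91 × (-66) = -43.06 → -43 → -43 mod 360 = 317°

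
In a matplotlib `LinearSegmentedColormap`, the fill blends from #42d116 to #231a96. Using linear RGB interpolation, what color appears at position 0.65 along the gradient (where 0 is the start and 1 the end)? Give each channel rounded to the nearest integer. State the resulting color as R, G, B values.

(46, 90, 105)

#42d116 → (66, 209, 22); #231a96 → (35, 26, 150).
R = 66 + 0.65 × (35 − 66) = 66 + 0.65 × -31 = 45.85 → 46
G = 209 + 0.65 × (26 − 209) = 209 + 0.65 × -183 = 90.05 → 90
B = 22 + 0.65 × (150 − 22) = 22 + 0.65 × 128 = 105.2 → 105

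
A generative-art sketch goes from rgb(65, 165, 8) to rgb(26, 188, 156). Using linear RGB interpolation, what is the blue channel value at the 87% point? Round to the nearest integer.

B = 8 + 0.87 × (156 − 8) = 136.76 → 137

137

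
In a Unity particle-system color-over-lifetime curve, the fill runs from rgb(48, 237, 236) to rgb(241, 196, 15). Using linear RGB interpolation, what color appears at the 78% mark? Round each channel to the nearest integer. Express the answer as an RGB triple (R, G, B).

(199, 205, 64)

78% corresponds to t = 0.78.
R = 48 + 0.78 × (241 − 48) = 48 + 0.78 × 193 = 198.54 → 199
G = 237 + 0.78 × (196 − 237) = 237 + 0.78 × -41 = 205.02 → 205
B = 236 + 0.78 × (15 − 236) = 236 + 0.78 × -221 = 63.62 → 64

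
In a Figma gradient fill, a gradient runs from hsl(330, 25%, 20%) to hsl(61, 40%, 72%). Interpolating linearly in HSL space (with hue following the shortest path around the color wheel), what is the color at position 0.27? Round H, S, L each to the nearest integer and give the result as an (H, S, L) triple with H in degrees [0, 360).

Hue: 61 − 330 = -269°, but |-269| > 180 so the shorter arc goes the other way: Δh = -269 + 360 = 91°.
H = 330 + 0.27 × (91) = 354.57 → 355°
S = 25 + 0.27 × (40 − 25) = 29.05 → 29%
L = 20 + 0.27 × (72 − 20) = 34.04 → 34%

(355, 29, 34)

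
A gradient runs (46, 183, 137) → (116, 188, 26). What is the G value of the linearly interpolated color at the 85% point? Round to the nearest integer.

G = 183 + 0.85 × (188 − 183) = 187.25 → 187

187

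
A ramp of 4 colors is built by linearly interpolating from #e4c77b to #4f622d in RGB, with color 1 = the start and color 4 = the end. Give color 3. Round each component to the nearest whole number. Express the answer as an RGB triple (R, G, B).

(129, 132, 71)

With 4 swatches and endpoints inclusive, swatch 3 sits at t = (3 − 1)/(4 − 1) = 2/3 ≈ 0.6667.
#e4c77b → (228, 199, 123); #4f622d → (79, 98, 45).
R = 228 + 0.6667 × (79 − 228) = 128.662 → 129
G = 199 + 0.6667 × (98 − 199) = 131.663 → 132
B = 123 + 0.6667 × (45 − 123) = 70.997 → 71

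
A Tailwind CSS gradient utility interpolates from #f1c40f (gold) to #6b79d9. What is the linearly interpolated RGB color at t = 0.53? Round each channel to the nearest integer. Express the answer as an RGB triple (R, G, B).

(170, 156, 122)

#f1c40f → (241, 196, 15); #6b79d9 → (107, 121, 217).
R = 241 + 0.53 × (107 − 241) = 241 + 0.53 × -134 = 169.98 → 170
G = 196 + 0.53 × (121 − 196) = 196 + 0.53 × -75 = 156.25 → 156
B = 15 + 0.53 × (217 − 15) = 15 + 0.53 × 202 = 122.06 → 122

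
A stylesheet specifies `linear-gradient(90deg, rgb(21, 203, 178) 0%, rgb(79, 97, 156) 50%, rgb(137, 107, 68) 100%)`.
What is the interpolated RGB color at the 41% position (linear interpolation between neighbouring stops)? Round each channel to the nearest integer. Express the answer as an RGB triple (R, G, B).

(69, 116, 160)

41% lies between the 0% and 50% stops, so the local fraction is t = (41 − 0)/(50 − 0) = 41/50 ≈ 0.82.
R = 21 + 0.82 × (79 − 21) = 68.56 → 69
G = 203 + 0.82 × (97 − 203) = 116.08 → 116
B = 178 + 0.82 × (156 − 178) = 159.96 → 160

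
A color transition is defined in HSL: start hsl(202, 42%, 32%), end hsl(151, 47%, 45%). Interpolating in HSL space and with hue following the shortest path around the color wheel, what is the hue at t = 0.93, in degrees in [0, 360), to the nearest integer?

Hue arc: Δh = 151 − 202 = -51° (|Δh| ≤ 180, already the shorter path).
H = 202 + 0.93 × (-51) = 154.57 → 155°

155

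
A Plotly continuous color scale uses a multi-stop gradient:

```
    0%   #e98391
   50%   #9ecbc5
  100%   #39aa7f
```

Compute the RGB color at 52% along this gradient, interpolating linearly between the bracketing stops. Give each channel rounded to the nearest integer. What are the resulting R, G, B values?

52% lies between the 50% and 100% stops, so the local fraction is t = (52 − 50)/(100 − 50) = 2/50 ≈ 0.04.
#9ecbc5 → (158, 203, 197); #39aa7f → (57, 170, 127).
R = 158 + 0.04 × (57 − 158) = 153.96 → 154
G = 203 + 0.04 × (170 − 203) = 201.68 → 202
B = 197 + 0.04 × (127 − 197) = 194.2 → 194

(154, 202, 194)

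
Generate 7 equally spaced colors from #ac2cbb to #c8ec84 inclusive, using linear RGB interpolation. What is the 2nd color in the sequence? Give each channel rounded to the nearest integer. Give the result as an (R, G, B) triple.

With 7 swatches and endpoints inclusive, swatch 2 sits at t = (2 − 1)/(7 − 1) = 1/6 ≈ 0.1667.
#ac2cbb → (172, 44, 187); #c8ec84 → (200, 236, 132).
R = 172 + 0.1667 × (200 − 172) = 176.668 → 177
G = 44 + 0.1667 × (236 − 44) = 76.006 → 76
B = 187 + 0.1667 × (132 − 187) = 177.832 → 178

(177, 76, 178)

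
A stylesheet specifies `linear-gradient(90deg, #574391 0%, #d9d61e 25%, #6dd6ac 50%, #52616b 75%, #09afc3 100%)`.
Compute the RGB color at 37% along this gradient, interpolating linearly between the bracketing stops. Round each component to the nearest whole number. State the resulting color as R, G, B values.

(165, 214, 98)

37% lies between the 25% and 50% stops, so the local fraction is t = (37 − 25)/(50 − 25) = 12/25 ≈ 0.48.
#d9d61e → (217, 214, 30); #6dd6ac → (109, 214, 172).
R = 217 + 0.48 × (109 − 217) = 165.16 → 165
G = 214 + 0.48 × (214 − 214) = 214 → 214
B = 30 + 0.48 × (172 − 30) = 98.16 → 98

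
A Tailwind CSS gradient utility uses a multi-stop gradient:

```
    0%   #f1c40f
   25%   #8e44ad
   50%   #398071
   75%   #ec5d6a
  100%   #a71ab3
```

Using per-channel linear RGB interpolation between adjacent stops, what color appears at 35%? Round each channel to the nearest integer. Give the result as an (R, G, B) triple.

35% lies between the 25% and 50% stops, so the local fraction is t = (35 − 25)/(50 − 25) = 10/25 ≈ 0.4.
#8e44ad → (142, 68, 173); #398071 → (57, 128, 113).
R = 142 + 0.4 × (57 − 142) = 108 → 108
G = 68 + 0.4 × (128 − 68) = 92 → 92
B = 173 + 0.4 × (113 − 173) = 149 → 149

(108, 92, 149)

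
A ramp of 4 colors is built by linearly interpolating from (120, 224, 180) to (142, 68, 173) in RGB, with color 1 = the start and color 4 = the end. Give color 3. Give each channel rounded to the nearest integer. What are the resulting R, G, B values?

(135, 120, 175)

With 4 swatches and endpoints inclusive, swatch 3 sits at t = (3 − 1)/(4 − 1) = 2/3 ≈ 0.6667.
R = 120 + 0.6667 × (142 − 120) = 134.667 → 135
G = 224 + 0.6667 × (68 − 224) = 119.995 → 120
B = 180 + 0.6667 × (173 − 180) = 175.333 → 175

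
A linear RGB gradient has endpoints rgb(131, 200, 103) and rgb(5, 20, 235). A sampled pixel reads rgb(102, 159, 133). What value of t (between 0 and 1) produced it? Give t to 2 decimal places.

Invert the lerp on the G channel (largest span, 180): t = (159 − 200) / (20 − 200) = -41/-180 = 0.22778.
Check on R: (102 − 131)/(5 − 131) = 0.2302 ✓

0.23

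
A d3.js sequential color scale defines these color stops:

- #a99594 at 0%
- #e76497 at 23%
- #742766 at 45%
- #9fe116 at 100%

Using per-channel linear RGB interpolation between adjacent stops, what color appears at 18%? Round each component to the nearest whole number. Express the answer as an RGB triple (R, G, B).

18% lies between the 0% and 23% stops, so the local fraction is t = (18 − 0)/(23 − 0) = 18/23 ≈ 0.7826.
#a99594 → (169, 149, 148); #e76497 → (231, 100, 151).
R = 169 + 0.7826 × (231 − 169) = 217.521 → 218
G = 149 + 0.7826 × (100 − 149) = 110.653 → 111
B = 148 + 0.7826 × (151 − 148) = 150.348 → 150

(218, 111, 150)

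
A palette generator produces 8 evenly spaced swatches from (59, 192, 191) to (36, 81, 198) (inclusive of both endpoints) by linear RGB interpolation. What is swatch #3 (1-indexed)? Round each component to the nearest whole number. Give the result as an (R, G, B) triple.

With 8 swatches and endpoints inclusive, swatch 3 sits at t = (3 − 1)/(8 − 1) = 2/7 ≈ 0.2857.
R = 59 + 0.2857 × (36 − 59) = 52.429 → 52
G = 192 + 0.2857 × (81 − 192) = 160.287 → 160
B = 191 + 0.2857 × (198 − 191) = 193 → 193

(52, 160, 193)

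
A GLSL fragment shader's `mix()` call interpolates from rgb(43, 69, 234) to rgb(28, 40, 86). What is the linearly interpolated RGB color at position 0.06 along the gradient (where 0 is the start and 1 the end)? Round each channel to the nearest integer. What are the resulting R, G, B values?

R = 43 + 0.06 × (28 − 43) = 43 + 0.06 × -15 = 42.1 → 42
G = 69 + 0.06 × (40 − 69) = 69 + 0.06 × -29 = 67.26 → 67
B = 234 + 0.06 × (86 − 234) = 234 + 0.06 × -148 = 225.12 → 225
So the blended color is (42, 67, 225), about #2a43e1.

(42, 67, 225)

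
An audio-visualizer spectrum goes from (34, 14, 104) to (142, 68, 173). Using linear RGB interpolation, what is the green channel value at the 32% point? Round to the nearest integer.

31

G = 14 + 0.32 × (68 − 14) = 31.28 → 31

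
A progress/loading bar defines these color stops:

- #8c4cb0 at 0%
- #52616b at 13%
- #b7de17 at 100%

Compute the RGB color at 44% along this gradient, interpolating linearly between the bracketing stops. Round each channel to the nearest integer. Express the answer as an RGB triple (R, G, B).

(118, 142, 77)

44% lies between the 13% and 100% stops, so the local fraction is t = (44 − 13)/(100 − 13) = 31/87 ≈ 0.3563.
#52616b → (82, 97, 107); #b7de17 → (183, 222, 23).
R = 82 + 0.3563 × (183 − 82) = 117.986 → 118
G = 97 + 0.3563 × (222 − 97) = 141.537 → 142
B = 107 + 0.3563 × (23 − 107) = 77.071 → 77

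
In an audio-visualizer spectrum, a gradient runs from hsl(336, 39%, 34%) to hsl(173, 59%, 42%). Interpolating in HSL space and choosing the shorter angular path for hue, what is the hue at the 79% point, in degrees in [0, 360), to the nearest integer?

207

Hue arc: Δh = 173 − 336 = -163° (|Δh| ≤ 180, already the shorter path).
H = 336 + 0.79 × (-163) = 207.23 → 207°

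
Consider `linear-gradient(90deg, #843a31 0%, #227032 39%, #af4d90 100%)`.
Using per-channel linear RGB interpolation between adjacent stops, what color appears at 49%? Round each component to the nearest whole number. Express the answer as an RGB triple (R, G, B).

49% lies between the 39% and 100% stops, so the local fraction is t = (49 − 39)/(100 − 39) = 10/61 ≈ 0.1639.
#227032 → (34, 112, 50); #af4d90 → (175, 77, 144).
R = 34 + 0.1639 × (175 − 34) = 57.11 → 57
G = 112 + 0.1639 × (77 − 112) = 106.263 → 106
B = 50 + 0.1639 × (144 − 50) = 65.407 → 65

(57, 106, 65)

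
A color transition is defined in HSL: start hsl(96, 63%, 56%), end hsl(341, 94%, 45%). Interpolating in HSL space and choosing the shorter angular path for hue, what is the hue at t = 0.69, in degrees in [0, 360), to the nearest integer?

Hue: 341 − 96 = 245°, but |245| > 180 so the shorter arc goes the other way: Δh = 245 − 360 = -115°.
H = 96 + 0.69 × (-115) = 16.65 → 17°

17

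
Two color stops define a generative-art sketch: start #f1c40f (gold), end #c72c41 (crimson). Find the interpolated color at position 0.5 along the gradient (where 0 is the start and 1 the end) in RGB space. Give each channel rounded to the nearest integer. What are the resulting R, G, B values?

#f1c40f → (241, 196, 15); #c72c41 → (199, 44, 65).
R = 241 + 0.5 × (199 − 241) = 241 + 0.5 × -42 = 220 → 220
G = 196 + 0.5 × (44 − 196) = 196 + 0.5 × -152 = 120 → 120
B = 15 + 0.5 × (65 − 15) = 15 + 0.5 × 50 = 40 → 40

(220, 120, 40)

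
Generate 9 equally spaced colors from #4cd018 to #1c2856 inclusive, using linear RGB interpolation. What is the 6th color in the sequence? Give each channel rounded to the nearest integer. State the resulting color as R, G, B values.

(46, 103, 63)

With 9 swatches and endpoints inclusive, swatch 6 sits at t = (6 − 1)/(9 − 1) = 5/8 ≈ 0.625.
#4cd018 → (76, 208, 24); #1c2856 → (28, 40, 86).
R = 76 + 0.625 × (28 − 76) = 46 → 46
G = 208 + 0.625 × (40 − 208) = 103 → 103
B = 24 + 0.625 × (86 − 24) = 62.75 → 63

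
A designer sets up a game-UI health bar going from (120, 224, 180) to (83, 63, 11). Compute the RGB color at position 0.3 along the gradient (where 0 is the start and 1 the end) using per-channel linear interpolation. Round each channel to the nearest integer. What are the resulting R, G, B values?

R = 120 + 0.3 × (83 − 120) = 120 + 0.3 × -37 = 108.9 → 109
G = 224 + 0.3 × (63 − 224) = 224 + 0.3 × -161 = 175.7 → 176
B = 180 + 0.3 × (11 − 180) = 180 + 0.3 × -169 = 129.3 → 129

(109, 176, 129)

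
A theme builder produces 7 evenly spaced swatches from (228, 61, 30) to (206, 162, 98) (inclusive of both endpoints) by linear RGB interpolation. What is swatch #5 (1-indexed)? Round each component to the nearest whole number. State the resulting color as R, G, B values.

With 7 swatches and endpoints inclusive, swatch 5 sits at t = (5 − 1)/(7 − 1) = 4/6 ≈ 0.6667.
R = 228 + 0.6667 × (206 − 228) = 213.333 → 213
G = 61 + 0.6667 × (162 − 61) = 128.337 → 128
B = 30 + 0.6667 × (98 − 30) = 75.336 → 75

(213, 128, 75)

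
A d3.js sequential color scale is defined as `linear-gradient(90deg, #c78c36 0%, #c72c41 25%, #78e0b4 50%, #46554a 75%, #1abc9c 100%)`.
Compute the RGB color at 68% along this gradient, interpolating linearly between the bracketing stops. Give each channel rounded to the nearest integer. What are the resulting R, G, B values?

68% lies between the 50% and 75% stops, so the local fraction is t = (68 − 50)/(75 − 50) = 18/25 ≈ 0.72.
#78e0b4 → (120, 224, 180); #46554a → (70, 85, 74).
R = 120 + 0.72 × (70 − 120) = 84 → 84
G = 224 + 0.72 × (85 − 224) = 123.92 → 124
B = 180 + 0.72 × (74 − 180) = 103.68 → 104

(84, 124, 104)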